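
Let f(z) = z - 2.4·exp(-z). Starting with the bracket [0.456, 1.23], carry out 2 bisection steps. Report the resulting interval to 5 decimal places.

[0.84300, 1.03650]

f(0.456000) = -1.065153, f(1.230000) = 0.528498 (opposite signs)
step 1: m = 0.843000, f(m) = -0.190002 < 0 → root in [0.843000, 1.230000]
step 2: m = 1.036500, f(m) = 0.185235 > 0 → root in [0.843000, 1.036500]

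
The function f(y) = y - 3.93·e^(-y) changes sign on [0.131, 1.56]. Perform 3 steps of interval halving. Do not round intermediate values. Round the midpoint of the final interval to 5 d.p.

1.11344

f(0.131000) = -3.316466, f(1.560000) = 0.734165 (opposite signs)
step 1: m = 0.845500, f(m) = -0.841817 < 0 → root in [0.845500, 1.560000]
step 2: m = 1.202750, f(m) = 0.022307 > 0 → root in [0.845500, 1.202750]
step 3: m = 1.024125, f(m) = -0.387179 < 0 → root in [1.024125, 1.202750]
Midpoint of [1.024125, 1.202750] = 1.113437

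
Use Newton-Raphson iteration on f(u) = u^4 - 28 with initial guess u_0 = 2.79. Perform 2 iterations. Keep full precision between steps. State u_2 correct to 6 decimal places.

f'(u) = 4u^3
u_0 = 2.790000: f = 32.592213, f' = 86.870556 → u_1 = 2.790000 - (32.592213)/(86.870556) = 2.414819
u_1 = 2.414819: f = 6.004632, f' = 56.326602 → u_2 = 2.414819 - (6.004632)/(56.326602) = 2.308215

2.308215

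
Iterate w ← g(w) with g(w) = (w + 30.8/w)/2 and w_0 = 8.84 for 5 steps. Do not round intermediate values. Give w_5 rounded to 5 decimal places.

5.54977

w_1 = g(8.840000) = 6.162081
w_2 = g(6.162081) = 5.580196
w_3 = g(5.580196) = 5.549858
w_4 = g(5.549858) = 5.549775
w_5 = g(5.549775) = 5.549775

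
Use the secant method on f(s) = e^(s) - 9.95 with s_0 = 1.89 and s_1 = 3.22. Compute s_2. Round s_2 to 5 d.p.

f(s_0) = -3.330631, f(s_1) = 15.078120
s_2 = 3.220000 - (15.078120)·(3.220000 - 1.890000)/(15.078120 - (-3.330631)) = 2.130632; f(s_2) = -1.529811

2.13063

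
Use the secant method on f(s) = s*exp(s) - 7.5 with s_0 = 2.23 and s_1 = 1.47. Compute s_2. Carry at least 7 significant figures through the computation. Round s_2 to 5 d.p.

f(s_0) = 13.238701, f(s_1) = -1.106624
s_2 = 1.470000 - (-1.106624)·(1.470000 - 2.230000)/(-1.106624 - (13.238701)) = 1.528628; f(s_2) = -0.450207

1.52863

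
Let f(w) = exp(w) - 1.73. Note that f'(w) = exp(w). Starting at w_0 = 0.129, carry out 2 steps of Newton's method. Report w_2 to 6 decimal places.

w_0 = 0.129000: f = -0.592310, f' = 1.137690 → w_1 = 0.129000 - (-0.592310)/(1.137690) = 0.649625
w_1 = 0.649625: f = 0.184823, f' = 1.914823 → w_2 = 0.649625 - (0.184823)/(1.914823) = 0.553103

0.553103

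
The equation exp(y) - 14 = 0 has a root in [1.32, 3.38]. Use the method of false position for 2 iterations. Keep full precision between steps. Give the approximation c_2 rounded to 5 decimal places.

2.46842

False-position update: c = (a·f(b) − b·f(a))/(f(b) − f(a)); replace the endpoint whose sign matches f(c).
f(1.320000) = -10.256579, f(3.380000) = 15.370771
step 1: c = 2.144453, f(c) = -5.462628 < 0 → new bracket [2.144453, 3.380000]
step 2: c = 2.468420, f(c) = -2.196216 < 0 → new bracket [2.468420, 3.380000]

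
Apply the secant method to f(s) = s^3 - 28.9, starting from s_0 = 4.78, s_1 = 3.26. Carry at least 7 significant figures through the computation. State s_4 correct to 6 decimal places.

Secant update: s_(k+1) = s_k − f(s_k)·(s_k − s_(k-1))/(f(s_k) − f(s_(k-1))).
f(s_0) = 80.315352, f(s_1) = 5.745976
s_2 = 3.260000 - (5.745976)·(3.260000 - 4.780000)/(5.745976 - (80.315352)) = 3.142876; f(s_2) = 2.144283
s_3 = 3.142876 - (2.144283)·(3.142876 - 3.260000)/(2.144283 - (5.745976)) = 3.073145; f(s_3) = 0.123467
s_4 = 3.073145 - (0.123467)·(3.073145 - 3.142876)/(0.123467 - (2.144283)) = 3.068885; f(s_4) = 0.002927

3.068885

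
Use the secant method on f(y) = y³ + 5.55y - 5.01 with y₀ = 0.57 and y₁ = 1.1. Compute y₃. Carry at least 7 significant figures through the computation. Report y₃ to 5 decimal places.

0.80561

f(y_0) = -1.661307, f(y_1) = 2.426000
y_2 = 1.100000 - (2.426000)·(1.100000 - 0.570000)/(2.426000 - (-1.661307)) = 0.785421; f(y_2) = -0.166396
y_3 = 0.785421 - (-0.166396)·(0.785421 - 1.100000)/(-0.166396 - (2.426000)) = 0.805613; f(y_3) = -0.015996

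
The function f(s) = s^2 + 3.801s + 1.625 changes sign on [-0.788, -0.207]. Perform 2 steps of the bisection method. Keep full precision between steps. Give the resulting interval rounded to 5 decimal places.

f(-0.788000) = -0.749244, f(-0.207000) = 0.881042 (opposite signs)
step 1: m = -0.497500, f(m) = -0.018491 < 0 → root in [-0.497500, -0.207000]
step 2: m = -0.352250, f(m) = 0.410178 > 0 → root in [-0.497500, -0.352250]

[-0.49750, -0.35225]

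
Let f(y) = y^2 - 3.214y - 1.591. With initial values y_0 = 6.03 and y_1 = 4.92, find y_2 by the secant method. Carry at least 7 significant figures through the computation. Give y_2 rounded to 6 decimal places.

4.040667

Secant update: y_(k+1) = y_k − f(y_k)·(y_k − y_(k-1))/(f(y_k) − f(y_(k-1))).
f(y_0) = 15.389480, f(y_1) = 6.802520
y_2 = 4.920000 - (6.802520)·(4.920000 - 6.030000)/(6.802520 - (15.389480)) = 4.040667; f(y_2) = 1.749286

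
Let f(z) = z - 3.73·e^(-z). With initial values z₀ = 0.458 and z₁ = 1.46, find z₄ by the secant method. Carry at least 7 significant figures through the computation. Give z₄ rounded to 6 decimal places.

1.164362

f(z_0) = -1.901402, f(z_1) = 0.593759
z_2 = 1.460000 - (0.593759)·(1.460000 - 0.458000)/(0.593759 - (-1.901402)) = 1.221560; f(z_2) = 0.122068
z_3 = 1.221560 - (0.122068)·(1.221560 - 1.460000)/(0.122068 - (0.593759)) = 1.159855; f(z_3) = -0.009619
z_4 = 1.159855 - (-0.009619)·(1.159855 - 1.221560)/(-0.009619 - (0.122068)) = 1.164362; f(z_4) = 0.000147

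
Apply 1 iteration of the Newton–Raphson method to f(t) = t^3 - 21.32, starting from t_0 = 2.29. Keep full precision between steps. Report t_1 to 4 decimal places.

2.8818

Newton update: t ← t − f(t)/f'(t).
f'(t) = 3t^2
t_0 = 2.290000: f = -9.311011, f' = 15.732300 → t_1 = 2.290000 - (-9.311011)/(15.732300) = 2.881840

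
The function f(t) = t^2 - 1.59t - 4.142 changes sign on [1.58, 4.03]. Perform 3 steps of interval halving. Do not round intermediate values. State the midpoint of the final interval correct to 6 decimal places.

2.958125

f(1.580000) = -4.157800, f(4.030000) = 5.691200 (opposite signs)
step 1: m = 2.805000, f(m) = -0.733925 < 0 → root in [2.805000, 4.030000]
step 2: m = 3.417500, f(m) = 2.103481 > 0 → root in [2.805000, 3.417500]
step 3: m = 3.111250, f(m) = 0.590989 > 0 → root in [2.805000, 3.111250]
Midpoint of [2.805000, 3.111250] = 2.958125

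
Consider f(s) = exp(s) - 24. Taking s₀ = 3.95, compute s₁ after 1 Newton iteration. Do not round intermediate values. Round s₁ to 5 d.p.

f'(s) = exp(s)
s_0 = 3.950000: f = 27.935367, f' = 51.935367 → s_1 = 3.950000 - (27.935367)/(51.935367) = 3.412113

3.41211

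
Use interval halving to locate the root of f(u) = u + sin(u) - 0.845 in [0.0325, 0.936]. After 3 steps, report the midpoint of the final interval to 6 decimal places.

f(0.032500) = -0.780006, f(0.936000) = 0.896192 (opposite signs)
step 1: m = 0.484250, f(m) = 0.104795 > 0 → root in [0.032500, 0.484250]
step 2: m = 0.258375, f(m) = -0.331115 < 0 → root in [0.258375, 0.484250]
step 3: m = 0.371313, f(m) = -0.110849 < 0 → root in [0.371313, 0.484250]
Midpoint of [0.371313, 0.484250] = 0.427781

0.427781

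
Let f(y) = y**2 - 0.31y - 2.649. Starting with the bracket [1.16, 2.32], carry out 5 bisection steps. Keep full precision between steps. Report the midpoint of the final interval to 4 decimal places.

f(1.160000) = -1.663000, f(2.320000) = 2.014200 (opposite signs)
step 1: m = 1.740000, f(m) = -0.160800 < 0 → root in [1.740000, 2.320000]
step 2: m = 2.030000, f(m) = 0.842600 > 0 → root in [1.740000, 2.030000]
step 3: m = 1.885000, f(m) = 0.319875 > 0 → root in [1.740000, 1.885000]
step 4: m = 1.812500, f(m) = 0.074281 > 0 → root in [1.740000, 1.812500]
step 5: m = 1.776250, f(m) = -0.044573 < 0 → root in [1.776250, 1.812500]
Midpoint of [1.776250, 1.812500] = 1.794375

1.7944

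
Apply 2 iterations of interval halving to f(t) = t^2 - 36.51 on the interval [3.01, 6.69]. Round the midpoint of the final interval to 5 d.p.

6.23000

f(3.010000) = -27.449900, f(6.690000) = 8.246100 (opposite signs)
step 1: m = 4.850000, f(m) = -12.987500 < 0 → root in [4.850000, 6.690000]
step 2: m = 5.770000, f(m) = -3.217100 < 0 → root in [5.770000, 6.690000]
Midpoint of [5.770000, 6.690000] = 6.230000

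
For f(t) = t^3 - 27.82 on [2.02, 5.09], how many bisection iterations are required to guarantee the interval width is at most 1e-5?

Initial width b − a = 5.09 − 2.02 = 3.070000.
After n steps the width is (b−a)/2^n; need (b−a)/2^n ≤ 1e-5.
So n ≥ log₂(3.070000/1e-5) = log₂(307000.0000) ≈ 18.2279.
Hence n = 19.

19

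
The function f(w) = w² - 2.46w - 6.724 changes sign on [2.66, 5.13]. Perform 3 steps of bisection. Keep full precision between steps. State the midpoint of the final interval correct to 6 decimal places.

4.049375

f(2.660000) = -6.192000, f(5.130000) = 6.973100 (opposite signs)
step 1: m = 3.895000, f(m) = -1.134675 < 0 → root in [3.895000, 5.130000]
step 2: m = 4.512500, f(m) = 2.537906 > 0 → root in [3.895000, 4.512500]
step 3: m = 4.203750, f(m) = 0.606289 > 0 → root in [3.895000, 4.203750]
Midpoint of [3.895000, 4.203750] = 4.049375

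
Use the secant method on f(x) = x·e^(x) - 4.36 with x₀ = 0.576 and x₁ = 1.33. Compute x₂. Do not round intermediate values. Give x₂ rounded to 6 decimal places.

1.204064

f(x_0) = -3.335349, f(x_1) = 0.668788
x_2 = 1.330000 - (0.668788)·(1.330000 - 0.576000)/(0.668788 - (-3.335349)) = 1.204064; f(x_2) = -0.346089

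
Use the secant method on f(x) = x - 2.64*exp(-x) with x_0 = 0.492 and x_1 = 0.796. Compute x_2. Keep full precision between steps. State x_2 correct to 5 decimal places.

f(x_0) = -1.122102, f(x_1) = -0.394983
x_2 = 0.796000 - (-0.394983)·(0.796000 - 0.492000)/(-0.394983 - (-1.122102)) = 0.961138; f(x_2) = -0.048550

0.96114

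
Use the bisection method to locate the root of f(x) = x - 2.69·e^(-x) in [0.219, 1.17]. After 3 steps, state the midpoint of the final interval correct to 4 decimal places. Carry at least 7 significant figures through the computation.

0.9917

f(0.219000) = -1.941935, f(1.170000) = 0.335113 (opposite signs)
step 1: m = 0.694500, f(m) = -0.648682 < 0 → root in [0.694500, 1.170000]
step 2: m = 0.932250, f(m) = -0.126714 < 0 → root in [0.932250, 1.170000]
step 3: m = 1.051125, f(m) = 0.110851 > 0 → root in [0.932250, 1.051125]
Midpoint of [0.932250, 1.051125] = 0.991687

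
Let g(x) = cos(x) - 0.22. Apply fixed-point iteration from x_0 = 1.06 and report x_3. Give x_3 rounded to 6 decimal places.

0.515717

x_1 = g(1.060000) = 0.268872
x_2 = g(0.268872) = 0.744071
x_3 = g(0.744071) = 0.515717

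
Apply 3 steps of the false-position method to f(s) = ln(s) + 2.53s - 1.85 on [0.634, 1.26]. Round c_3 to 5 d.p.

0.81306

False-position update: c = (a·f(b) − b·f(a))/(f(b) − f(a)); replace the endpoint whose sign matches f(c).
f(0.634000) = -0.701686, f(1.260000) = 1.568912
step 1: c = 0.827454, f(c) = 0.054056 > 0 → new bracket [0.634000, 0.827454]
step 2: c = 0.813617, f(c) = 0.002184 > 0 → new bracket [0.634000, 0.813617]
step 3: c = 0.813059, f(c) = 0.000089 > 0 → new bracket [0.634000, 0.813059]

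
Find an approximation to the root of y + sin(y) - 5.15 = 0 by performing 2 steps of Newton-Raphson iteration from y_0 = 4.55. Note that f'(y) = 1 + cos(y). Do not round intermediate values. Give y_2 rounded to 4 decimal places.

Newton update: y ← y − f(y)/f'(y).
y_0 = 4.550000: f = -1.586844, f' = 0.838324 → y_1 = 4.550000 - (-1.586844)/(0.838324) = 6.442877
y_1 = 6.442877: f = 1.451891, f' = 1.987276 → y_2 = 6.442877 - (1.451891)/(1.987276) = 5.712284

5.7123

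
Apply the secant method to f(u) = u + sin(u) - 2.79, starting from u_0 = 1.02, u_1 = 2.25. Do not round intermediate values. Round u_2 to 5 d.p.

1.99668

Secant update: u_(k+1) = u_k − f(u_k)·(u_k − u_(k-1))/(f(u_k) − f(u_(k-1))).
f(u_0) = -0.917892, f(u_1) = 0.238073
u_2 = 2.250000 - (0.238073)·(2.250000 - 1.020000)/(0.238073 - (-0.917892)) = 1.996679; f(u_2) = 0.117354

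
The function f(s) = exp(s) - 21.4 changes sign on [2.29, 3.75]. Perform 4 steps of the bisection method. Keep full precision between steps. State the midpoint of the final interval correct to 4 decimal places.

3.0656

f(2.290000) = -11.525062, f(3.750000) = 21.121082 (opposite signs)
step 1: m = 3.020000, f(m) = -0.908708 < 0 → root in [3.020000, 3.750000]
step 2: m = 3.385000, f(m) = 8.117993 > 0 → root in [3.020000, 3.385000]
step 3: m = 3.202500, f(m) = 3.193938 > 0 → root in [3.020000, 3.202500]
step 4: m = 3.111250, f(m) = 1.049088 > 0 → root in [3.020000, 3.111250]
Midpoint of [3.020000, 3.111250] = 3.065625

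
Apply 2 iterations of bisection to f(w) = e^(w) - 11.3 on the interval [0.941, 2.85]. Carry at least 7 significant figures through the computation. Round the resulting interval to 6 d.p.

f(0.941000) = -8.737457, f(2.850000) = 5.987782 (opposite signs)
step 1: m = 1.895500, f(m) = -4.644124 < 0 → root in [1.895500, 2.850000]
step 2: m = 2.372750, f(m) = -0.573149 < 0 → root in [2.372750, 2.850000]

[2.372750, 2.850000]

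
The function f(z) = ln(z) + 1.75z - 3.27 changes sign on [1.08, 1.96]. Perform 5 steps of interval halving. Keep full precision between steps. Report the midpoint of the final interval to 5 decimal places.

f(1.080000) = -1.303039, f(1.960000) = 0.832944 (opposite signs)
step 1: m = 1.520000, f(m) = -0.191290 < 0 → root in [1.520000, 1.960000]
step 2: m = 1.740000, f(m) = 0.328885 > 0 → root in [1.520000, 1.740000]
step 3: m = 1.630000, f(m) = 0.071080 > 0 → root in [1.520000, 1.630000]
step 4: m = 1.575000, f(m) = -0.059495 < 0 → root in [1.575000, 1.630000]
step 5: m = 1.602500, f(m) = 0.005940 > 0 → root in [1.575000, 1.602500]
Midpoint of [1.575000, 1.602500] = 1.588750

1.58875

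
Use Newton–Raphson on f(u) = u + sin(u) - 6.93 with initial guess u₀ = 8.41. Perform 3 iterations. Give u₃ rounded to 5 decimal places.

-112.30531

Newton update: u ← u − f(u)/f'(u).
f'(u) = 1 + cos(u)
u_0 = 8.410000: f = 2.329363, f' = 0.472191 → u_1 = 8.410000 - (2.329363)/(0.472191) = 3.476909
u_1 = 3.476909: f = -3.782159, f' = 0.055694 → u_2 = 3.476909 - (-3.782159)/(0.055694) = 71.386784
u_2 = 71.386784: f = 65.221014, f' = 0.355056 → u_3 = 71.386784 - (65.221014)/(0.355056) = -112.305312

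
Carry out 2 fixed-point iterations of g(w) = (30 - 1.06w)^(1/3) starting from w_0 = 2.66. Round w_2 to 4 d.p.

w_1 = g(2.660000) = 3.006667
w_2 = g(3.006667) = 2.993056

2.9931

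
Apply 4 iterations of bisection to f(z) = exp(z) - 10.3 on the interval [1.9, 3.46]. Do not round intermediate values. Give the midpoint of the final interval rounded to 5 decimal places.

2.33875

f(1.900000) = -3.614106, f(3.460000) = 21.516977 (opposite signs)
step 1: m = 2.680000, f(m) = 4.285093 > 0 → root in [1.900000, 2.680000]
step 2: m = 2.290000, f(m) = -0.425062 < 0 → root in [2.290000, 2.680000]
step 3: m = 2.485000, f(m) = 1.701120 > 0 → root in [2.290000, 2.485000]
step 4: m = 2.387500, f(m) = 0.586244 > 0 → root in [2.290000, 2.387500]
Midpoint of [2.290000, 2.387500] = 2.338750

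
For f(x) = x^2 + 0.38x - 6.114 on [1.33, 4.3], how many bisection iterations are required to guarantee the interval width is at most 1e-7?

Initial width b − a = 4.3 − 1.33 = 2.970000.
After n steps the width is (b−a)/2^n; need (b−a)/2^n ≤ 1e-7.
So n ≥ log₂(2.970000/1e-7) = log₂(29700000.0000) ≈ 24.8240.
Hence n = 25.

25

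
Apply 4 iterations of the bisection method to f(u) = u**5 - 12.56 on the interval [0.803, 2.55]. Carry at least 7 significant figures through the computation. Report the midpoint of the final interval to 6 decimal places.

f(0.803000) = -12.226130, f(2.550000) = 95.260391 (opposite signs)
step 1: m = 1.676500, f(m) = 0.683958 > 0 → root in [0.803000, 1.676500]
step 2: m = 1.239750, f(m) = -9.631329 < 0 → root in [1.239750, 1.676500]
step 3: m = 1.458125, f(m) = -5.968659 < 0 → root in [1.458125, 1.676500]
step 4: m = 1.567312, f(m) = -3.102464 < 0 → root in [1.567312, 1.676500]
Midpoint of [1.567312, 1.676500] = 1.621906

1.621906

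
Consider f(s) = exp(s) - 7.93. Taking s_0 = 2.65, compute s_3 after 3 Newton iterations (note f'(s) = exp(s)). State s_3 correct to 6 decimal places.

Newton update: s ← s − f(s)/f'(s).
s_0 = 2.650000: f = 6.224039, f' = 14.154039 → s_1 = 2.650000 - (6.224039)/(14.154039) = 2.210264
s_1 = 2.210264: f = 1.188124, f' = 9.118124 → s_2 = 2.210264 - (1.188124)/(9.118124) = 2.079961
s_2 = 2.079961: f = 0.074153, f' = 8.004153 → s_3 = 2.079961 - (0.074153)/(8.004153) = 2.070696

2.070696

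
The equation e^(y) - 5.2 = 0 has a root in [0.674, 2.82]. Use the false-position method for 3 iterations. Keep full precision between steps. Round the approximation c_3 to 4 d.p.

1.5262

False-position update: c = (a·f(b) − b·f(a))/(f(b) − f(a)); replace the endpoint whose sign matches f(c).
f(0.674000) = -3.237930, f(2.820000) = 11.576851
step 1: c = 1.143031, f(c) = -2.063739 < 0 → new bracket [1.143031, 2.820000]
step 2: c = 1.396747, f(c) = -1.157972 < 0 → new bracket [1.396747, 2.820000]
step 3: c = 1.526162, f(c) = -0.599512 < 0 → new bracket [1.526162, 2.820000]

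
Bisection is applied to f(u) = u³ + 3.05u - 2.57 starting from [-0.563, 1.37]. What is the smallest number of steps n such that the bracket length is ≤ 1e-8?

Initial width b − a = 1.37 − -0.563 = 1.933000.
After n steps the width is (b−a)/2^n; need (b−a)/2^n ≤ 1e-8.
So n ≥ log₂(1.933000/1e-8) = log₂(193300000.0000) ≈ 27.5263.
Hence n = 28.

28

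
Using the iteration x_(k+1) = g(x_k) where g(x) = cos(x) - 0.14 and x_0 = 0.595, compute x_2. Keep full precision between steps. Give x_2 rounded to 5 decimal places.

x_1 = g(0.595000) = 0.688148
x_2 = g(0.688148) = 0.632423

0.63242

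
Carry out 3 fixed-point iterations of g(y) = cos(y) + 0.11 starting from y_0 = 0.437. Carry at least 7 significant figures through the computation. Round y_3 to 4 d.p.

0.9140

y_1 = g(0.437000) = 1.016025
y_2 = g(1.016025) = 0.636749
y_3 = g(0.636749) = 0.914033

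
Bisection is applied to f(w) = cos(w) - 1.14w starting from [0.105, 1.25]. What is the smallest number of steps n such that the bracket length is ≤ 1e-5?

Initial width b − a = 1.25 − 0.105 = 1.145000.
After n steps the width is (b−a)/2^n; need (b−a)/2^n ≤ 1e-5.
So n ≥ log₂(1.145000/1e-5) = log₂(114500.0000) ≈ 16.8050.
Hence n = 17.

17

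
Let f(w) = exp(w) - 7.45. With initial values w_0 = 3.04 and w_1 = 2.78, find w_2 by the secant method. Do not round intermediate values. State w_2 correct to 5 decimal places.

Secant update: w_(k+1) = w_k − f(w_k)·(w_k − w_(k-1))/(f(w_k) − f(w_(k-1))).
f(w_0) = 13.455243, f(w_1) = 8.669021
w_2 = 2.780000 - (8.669021)·(2.780000 - 3.040000)/(8.669021 - (13.455243)) = 2.309076; f(w_2) = 2.615123

2.30908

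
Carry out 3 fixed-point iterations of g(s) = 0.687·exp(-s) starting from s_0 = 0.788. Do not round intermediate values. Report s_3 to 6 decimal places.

s_1 = g(0.788000) = 0.312416
s_2 = g(0.312416) = 0.502662
s_3 = g(0.502662) = 0.415579

0.415579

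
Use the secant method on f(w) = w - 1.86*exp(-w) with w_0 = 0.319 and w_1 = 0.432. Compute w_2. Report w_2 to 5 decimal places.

Secant update: w_(k+1) = w_k − f(w_k)·(w_k − w_(k-1))/(f(w_k) − f(w_(k-1))).
f(w_0) = -1.032989, f(w_1) = -0.775529
w_2 = 0.432000 - (-0.775529)·(0.432000 - 0.319000)/(-0.775529 - (-1.032989)) = 0.772384; f(w_2) = -0.086771

0.77238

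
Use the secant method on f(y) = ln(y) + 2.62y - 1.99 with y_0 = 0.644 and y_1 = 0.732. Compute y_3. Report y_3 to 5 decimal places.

0.83037

Secant update: y_(k+1) = y_k − f(y_k)·(y_k − y_(k-1))/(f(y_k) − f(y_(k-1))).
f(y_0) = -0.742777, f(y_1) = -0.384135
y_2 = 0.732000 - (-0.384135)·(0.732000 - 0.644000)/(-0.384135 - (-0.742777)) = 0.826255; f(y_2) = -0.016063
y_3 = 0.826255 - (-0.016063)·(0.826255 - 0.732000)/(-0.016063 - (-0.384135)) = 0.830369; f(y_3) = -0.000320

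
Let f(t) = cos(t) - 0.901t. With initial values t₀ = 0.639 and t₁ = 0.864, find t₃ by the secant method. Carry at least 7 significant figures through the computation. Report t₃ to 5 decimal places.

0.78502

f(t_0) = 0.226954, f(t_1) = -0.129063
t_2 = 0.864000 - (-0.129063)·(0.864000 - 0.639000)/(-0.129063 - (0.226954)) = 0.782433; f(t_2) = 0.004228
t_3 = 0.782433 - (0.004228)·(0.782433 - 0.864000)/(0.004228 - (-0.129063)) = 0.785020; f(t_3) = 0.000070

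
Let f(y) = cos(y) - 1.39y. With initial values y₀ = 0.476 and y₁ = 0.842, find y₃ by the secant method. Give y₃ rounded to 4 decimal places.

Secant update: y_(k+1) = y_k − f(y_k)·(y_k − y_(k-1))/(f(y_k) − f(y_(k-1))).
f(y_0) = 0.227195, f(y_1) = -0.504408
y_2 = 0.842000 - (-0.504408)·(0.842000 - 0.476000)/(-0.504408 - (0.227195)) = 0.589659; f(y_2) = 0.011504
y_3 = 0.589659 - (0.011504)·(0.589659 - 0.842000)/(0.011504 - (-0.504408)) = 0.595286; f(y_3) = 0.000541

0.5953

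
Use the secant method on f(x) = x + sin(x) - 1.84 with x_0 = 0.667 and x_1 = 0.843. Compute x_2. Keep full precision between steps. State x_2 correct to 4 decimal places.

0.9879

Secant update: x_(k+1) = x_k − f(x_k)·(x_k − x_(k-1))/(f(x_k) − f(x_(k-1))).
f(x_0) = -0.554368, f(x_1) = -0.250358
x_2 = 0.843000 - (-0.250358)·(0.843000 - 0.667000)/(-0.250358 - (-0.554368)) = 0.987939; f(x_2) = -0.017168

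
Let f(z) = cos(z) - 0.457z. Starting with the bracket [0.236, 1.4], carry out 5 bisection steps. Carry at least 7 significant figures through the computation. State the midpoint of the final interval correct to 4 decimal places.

1.0544

f(0.236000) = 0.864429, f(1.400000) = -0.469833 (opposite signs)
step 1: m = 0.818000, f(m) = 0.309856 > 0 → root in [0.818000, 1.400000]
step 2: m = 1.109000, f(m) = -0.061256 < 0 → root in [0.818000, 1.109000]
step 3: m = 0.963500, f(m) = 0.130330 > 0 → root in [0.963500, 1.109000]
step 4: m = 1.036250, f(m) = 0.035884 > 0 → root in [1.036250, 1.109000]
step 5: m = 1.072625, f(m) = -0.012370 < 0 → root in [1.036250, 1.072625]
Midpoint of [1.036250, 1.072625] = 1.054437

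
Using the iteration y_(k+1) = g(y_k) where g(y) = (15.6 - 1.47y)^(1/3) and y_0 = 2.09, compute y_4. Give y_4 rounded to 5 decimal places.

y_1 = g(2.090000) = 2.322507
y_2 = g(2.322507) = 2.301191
y_3 = g(2.301191) = 2.303162
y_4 = g(2.303162) = 2.302980

2.30298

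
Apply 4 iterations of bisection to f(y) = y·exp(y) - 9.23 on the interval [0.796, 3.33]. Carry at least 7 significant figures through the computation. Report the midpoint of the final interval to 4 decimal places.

1.6671

f(0.796000) = -7.465541, f(3.330000) = 83.804678 (opposite signs)
step 1: m = 2.063000, f(m) = 7.004867 > 0 → root in [0.796000, 2.063000]
step 2: m = 1.429500, f(m) = -3.259535 < 0 → root in [1.429500, 2.063000]
step 3: m = 1.746250, f(m) = 0.781362 > 0 → root in [1.429500, 1.746250]
step 4: m = 1.587875, f(m) = -1.459989 < 0 → root in [1.587875, 1.746250]
Midpoint of [1.587875, 1.746250] = 1.667063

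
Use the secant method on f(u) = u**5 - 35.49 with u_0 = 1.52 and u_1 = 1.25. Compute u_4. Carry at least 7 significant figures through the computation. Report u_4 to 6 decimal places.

1.675537

Secant update: u_(k+1) = u_k − f(u_k)·(u_k − u_(k-1))/(f(u_k) − f(u_(k-1))).
f(u_0) = -27.376319, f(u_1) = -32.438242
u_2 = 1.250000 - (-32.438242)·(1.250000 - 1.520000)/(-32.438242 - (-27.376319)) = 2.980237; f(u_2) = 199.610612
u_3 = 2.980237 - (199.610612)·(2.980237 - 1.250000)/(199.610612 - (-32.438242)) = 1.491871; f(u_3) = -28.099803
u_4 = 1.491871 - (-28.099803)·(1.491871 - 2.980237)/(-28.099803 - (199.610612)) = 1.675537; f(u_4) = -22.284023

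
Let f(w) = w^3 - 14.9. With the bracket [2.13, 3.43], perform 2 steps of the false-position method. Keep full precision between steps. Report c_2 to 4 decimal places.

2.4264

f(2.130000) = -5.236403, f(3.430000) = 25.453607
step 1: c = 2.351809, f(c) = -1.892129 < 0 → new bracket [2.351809, 3.430000]
step 2: c = 2.426412, f(c) = -0.614556 < 0 → new bracket [2.426412, 3.430000]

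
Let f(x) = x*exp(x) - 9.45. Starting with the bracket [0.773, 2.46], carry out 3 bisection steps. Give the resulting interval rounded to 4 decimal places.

[1.6165, 1.8274]

f(0.773000) = -7.775485, f(2.460000) = 19.343836 (opposite signs)
step 1: m = 1.616500, f(m) = -1.310219 < 0 → root in [1.616500, 2.460000]
step 2: m = 2.038250, f(m) = 6.197976 > 0 → root in [1.616500, 2.038250]
step 3: m = 1.827375, f(m) = 1.911785 > 0 → root in [1.616500, 1.827375]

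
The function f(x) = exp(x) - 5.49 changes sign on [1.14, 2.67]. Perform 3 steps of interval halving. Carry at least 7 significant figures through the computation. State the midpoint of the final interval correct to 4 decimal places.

1.6181

f(1.140000) = -2.363232, f(2.670000) = 8.949969 (opposite signs)
step 1: m = 1.905000, f(m) = 1.229408 > 0 → root in [1.140000, 1.905000]
step 2: m = 1.522500, f(m) = -0.906330 < 0 → root in [1.522500, 1.905000]
step 3: m = 1.713750, f(m) = 0.059734 > 0 → root in [1.522500, 1.713750]
Midpoint of [1.522500, 1.713750] = 1.618125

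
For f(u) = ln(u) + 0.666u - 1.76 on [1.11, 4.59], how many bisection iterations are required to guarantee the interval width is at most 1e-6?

22

Initial width b − a = 4.59 − 1.11 = 3.480000.
After n steps the width is (b−a)/2^n; need (b−a)/2^n ≤ 1e-6.
So n ≥ log₂(3.480000/1e-6) = log₂(3480000.0000) ≈ 21.7307.
Hence n = 22.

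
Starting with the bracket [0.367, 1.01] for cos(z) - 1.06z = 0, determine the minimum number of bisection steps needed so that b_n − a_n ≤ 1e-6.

Initial width b − a = 1.01 − 0.367 = 0.643000.
After n steps the width is (b−a)/2^n; need (b−a)/2^n ≤ 1e-6.
So n ≥ log₂(0.643000/1e-6) = log₂(643000.0000) ≈ 19.2945.
Hence n = 20.

20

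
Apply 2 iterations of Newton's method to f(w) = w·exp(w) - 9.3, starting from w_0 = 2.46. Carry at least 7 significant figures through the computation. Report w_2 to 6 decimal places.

1.746039

f'(w) = (w + 1)·exp(w)
w_0 = 2.460000: f = 19.493836, f' = 40.498648 → w_1 = 2.460000 - (19.493836)/(40.498648) = 1.978655
w_1 = 1.978655: f = 5.011620, f' = 21.544625 → w_2 = 1.978655 - (5.011620)/(21.544625) = 1.746039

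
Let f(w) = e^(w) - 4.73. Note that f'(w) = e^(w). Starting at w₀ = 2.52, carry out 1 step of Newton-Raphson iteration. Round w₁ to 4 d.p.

1.9006

w_0 = 2.520000: f = 7.698597, f' = 12.428597 → w_1 = 2.520000 - (7.698597)/(12.428597) = 1.900574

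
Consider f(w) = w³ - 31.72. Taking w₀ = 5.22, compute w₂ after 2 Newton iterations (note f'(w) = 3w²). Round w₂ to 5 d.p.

Newton update: w ← w − f(w)/f'(w).
w_0 = 5.220000: f = 110.516648, f' = 81.745200 → w_1 = 5.220000 - (110.516648)/(81.745200) = 3.868035
w_1 = 3.868035: f = 26.152360, f' = 44.885085 → w_2 = 3.868035 - (26.152360)/(44.885085) = 3.285384

3.28538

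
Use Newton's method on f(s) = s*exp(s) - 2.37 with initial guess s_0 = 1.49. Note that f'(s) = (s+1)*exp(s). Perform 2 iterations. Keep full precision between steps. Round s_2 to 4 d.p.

0.9532

s_0 = 1.490000: f = 4.241272, f' = 11.048368 → s_1 = 1.490000 - (4.241272)/(11.048368) = 1.106118
s_1 = 1.106118: f = 0.973353, f' = 6.365954 → s_2 = 1.106118 - (0.973353)/(6.365954) = 0.953218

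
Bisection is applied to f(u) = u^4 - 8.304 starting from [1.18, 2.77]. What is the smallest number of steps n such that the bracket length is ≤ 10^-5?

18

Initial width b − a = 2.77 − 1.18 = 1.590000.
After n steps the width is (b−a)/2^n; need (b−a)/2^n ≤ 10^-5.
So n ≥ log₂(1.590000/10^-5) = log₂(159000.0000) ≈ 17.2787.
Hence n = 18.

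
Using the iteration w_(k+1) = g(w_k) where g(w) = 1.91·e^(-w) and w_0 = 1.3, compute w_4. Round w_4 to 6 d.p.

w_1 = g(1.300000) = 0.520536
w_2 = g(0.520536) = 1.134926
w_3 = g(1.134926) = 0.613962
w_4 = g(0.613962) = 1.033697

1.033697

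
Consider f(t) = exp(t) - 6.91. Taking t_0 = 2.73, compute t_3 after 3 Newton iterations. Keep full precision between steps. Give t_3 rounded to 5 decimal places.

1.93337

Newton update: t ← t − f(t)/f'(t).
f'(t) = exp(t)
t_0 = 2.730000: f = 8.422887, f' = 15.332887 → t_1 = 2.730000 - (8.422887)/(15.332887) = 2.180665
t_1 = 2.180665: f = 1.942194, f' = 8.852194 → t_2 = 2.180665 - (1.942194)/(8.852194) = 1.961263
t_2 = 1.961263: f = 0.198298, f' = 7.108298 → t_3 = 1.961263 - (0.198298)/(7.108298) = 1.933366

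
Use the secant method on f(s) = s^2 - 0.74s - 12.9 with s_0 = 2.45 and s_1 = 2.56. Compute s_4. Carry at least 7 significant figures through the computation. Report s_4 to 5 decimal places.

3.97300

f(s_0) = -8.710500, f(s_1) = -8.240800
s_2 = 2.560000 - (-8.240800)·(2.560000 - 2.450000)/(-8.240800 - (-8.710500)) = 4.489930; f(s_2) = 3.936921
s_3 = 4.489930 - (3.936921)·(4.489930 - 2.560000)/(3.936921 - (-8.240800)) = 3.866005; f(s_3) = -0.814849
s_4 = 3.866005 - (-0.814849)·(3.866005 - 4.489930)/(-0.814849 - (3.936921)) = 3.972998; f(s_4) = -0.055308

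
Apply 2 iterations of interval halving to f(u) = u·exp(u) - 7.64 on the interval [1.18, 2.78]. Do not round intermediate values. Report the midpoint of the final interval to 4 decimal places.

f(1.180000) = -3.799838, f(2.780000) = 37.170878 (opposite signs)
step 1: m = 1.980000, f(m) = 6.700631 > 0 → root in [1.180000, 1.980000]
step 2: m = 1.580000, f(m) = 0.030830 > 0 → root in [1.180000, 1.580000]
Midpoint of [1.180000, 1.580000] = 1.380000

1.3800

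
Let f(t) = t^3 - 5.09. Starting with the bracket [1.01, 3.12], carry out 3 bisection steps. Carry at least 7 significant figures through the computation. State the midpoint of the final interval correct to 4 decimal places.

f(1.010000) = -4.059699, f(3.120000) = 25.281328 (opposite signs)
step 1: m = 2.065000, f(m) = 3.715625 > 0 → root in [1.010000, 2.065000]
step 2: m = 1.537500, f(m) = -1.455494 < 0 → root in [1.537500, 2.065000]
step 3: m = 1.801250, f(m) = 0.754158 > 0 → root in [1.537500, 1.801250]
Midpoint of [1.537500, 1.801250] = 1.669375

1.6694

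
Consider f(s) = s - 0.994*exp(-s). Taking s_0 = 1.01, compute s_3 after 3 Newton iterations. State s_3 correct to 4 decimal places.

0.5650

f'(s) = 1 + 0.994*exp(-s)
s_0 = 1.010000: f = 0.647966, f' = 1.362034 → s_1 = 1.010000 - (0.647966)/(1.362034) = 0.534266
s_1 = 0.534266: f = -0.048317, f' = 1.582583 → s_2 = 0.534266 - (-0.048317)/(1.582583) = 0.564796
s_2 = 0.564796: f = -0.000269, f' = 1.565065 → s_3 = 0.564796 - (-0.000269)/(1.565065) = 0.564968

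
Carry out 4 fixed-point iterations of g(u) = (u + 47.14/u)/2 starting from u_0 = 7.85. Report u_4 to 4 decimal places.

6.8659

u_1 = g(7.850000) = 6.927548
u_2 = g(6.927548) = 6.866132
u_3 = g(6.866132) = 6.865858
u_4 = g(6.865858) = 6.865858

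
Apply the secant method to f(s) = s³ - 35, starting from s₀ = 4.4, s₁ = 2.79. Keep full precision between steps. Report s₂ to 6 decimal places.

f(s_0) = 50.184000, f(s_1) = -13.282361
s_2 = 2.790000 - (-13.282361)·(2.790000 - 4.400000)/(-13.282361 - (50.184000)) = 3.126944; f(s_2) = -4.425437

3.126944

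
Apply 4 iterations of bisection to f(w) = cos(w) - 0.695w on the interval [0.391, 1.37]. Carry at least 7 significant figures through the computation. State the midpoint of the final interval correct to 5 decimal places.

f(0.391000) = 0.652783, f(1.370000) = -0.752700 (opposite signs)
step 1: m = 0.880500, f(m) = 0.024818 > 0 → root in [0.880500, 1.370000]
step 2: m = 1.125250, f(m) = -0.351098 < 0 → root in [0.880500, 1.125250]
step 3: m = 1.002875, f(m) = -0.159117 < 0 → root in [0.880500, 1.002875]
step 4: m = 0.941688, f(m) = -0.066048 < 0 → root in [0.880500, 0.941688]
Midpoint of [0.880500, 0.941688] = 0.911094

0.91109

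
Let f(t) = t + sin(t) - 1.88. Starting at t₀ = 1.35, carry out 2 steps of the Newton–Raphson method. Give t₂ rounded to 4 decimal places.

1.0247

f'(t) = 1 + cos(t)
t_0 = 1.350000: f = 0.445723, f' = 1.219007 → t_1 = 1.350000 - (0.445723)/(1.219007) = 0.984355
t_1 = 0.984355: f = -0.062729, f' = 1.553400 → t_2 = 0.984355 - (-0.062729)/(1.553400) = 1.024737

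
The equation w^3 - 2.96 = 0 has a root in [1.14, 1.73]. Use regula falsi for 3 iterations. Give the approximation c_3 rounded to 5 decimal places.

f(1.140000) = -1.478456, f(1.730000) = 2.217717
step 1: c = 1.375998, f(c) = -0.354727 < 0 → new bracket [1.375998, 1.730000]
step 2: c = 1.424813, f(c) = -0.067499 < 0 → new bracket [1.424813, 1.730000]
step 3: c = 1.433827, f(c) = -0.012251 < 0 → new bracket [1.433827, 1.730000]

1.43383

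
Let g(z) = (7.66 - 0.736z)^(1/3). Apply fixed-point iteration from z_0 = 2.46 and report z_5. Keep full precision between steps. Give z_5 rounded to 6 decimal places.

1.846975

z_1 = g(2.460000) = 1.801792
z_2 = g(1.801792) = 1.850220
z_3 = g(1.850220) = 1.846743
z_4 = g(1.846743) = 1.846993
z_5 = g(1.846993) = 1.846975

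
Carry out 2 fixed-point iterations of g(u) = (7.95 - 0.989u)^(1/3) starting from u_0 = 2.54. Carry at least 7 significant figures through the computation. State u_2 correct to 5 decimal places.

1.83816

u_1 = g(2.540000) = 1.758510
u_2 = g(1.758510) = 1.838160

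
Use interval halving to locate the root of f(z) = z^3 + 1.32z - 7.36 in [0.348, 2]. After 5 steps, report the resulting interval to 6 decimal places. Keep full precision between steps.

f(0.348000) = -6.858496, f(2.000000) = 3.280000 (opposite signs)
step 1: m = 1.174000, f(m) = -4.192224 < 0 → root in [1.174000, 2.000000]
step 2: m = 1.587000, f(m) = -1.268191 < 0 → root in [1.587000, 2.000000]
step 3: m = 1.793500, f(m) = 0.776468 > 0 → root in [1.587000, 1.793500]
step 4: m = 1.690250, f(m) = -0.299919 < 0 → root in [1.690250, 1.793500]
step 5: m = 1.741875, f(m) = 0.224348 > 0 → root in [1.690250, 1.741875]

[1.690250, 1.741875]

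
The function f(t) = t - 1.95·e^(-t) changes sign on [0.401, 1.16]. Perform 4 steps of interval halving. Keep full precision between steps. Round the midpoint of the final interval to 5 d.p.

0.85166

f(0.401000) = -0.904818, f(1.160000) = 0.548702 (opposite signs)
step 1: m = 0.780500, f(m) = -0.112945 < 0 → root in [0.780500, 1.160000]
step 2: m = 0.970250, f(m) = 0.231223 > 0 → root in [0.780500, 0.970250]
step 3: m = 0.875375, f(m) = 0.062799 > 0 → root in [0.780500, 0.875375]
step 4: m = 0.827937, f(m) = -0.024114 < 0 → root in [0.827937, 0.875375]
Midpoint of [0.827937, 0.875375] = 0.851656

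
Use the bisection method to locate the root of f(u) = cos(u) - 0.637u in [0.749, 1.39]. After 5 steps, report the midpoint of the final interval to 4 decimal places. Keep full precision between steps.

f(0.749000) = 0.255257, f(1.390000) = -0.705617 (opposite signs)
step 1: m = 1.069500, f(m) = -0.200709 < 0 → root in [0.749000, 1.069500]
step 2: m = 0.909250, f(m) = 0.035145 > 0 → root in [0.909250, 1.069500]
step 3: m = 0.989375, f(m) = -0.081020 < 0 → root in [0.909250, 0.989375]
step 4: m = 0.949312, f(m) = -0.022470 < 0 → root in [0.909250, 0.949312]
step 5: m = 0.929281, f(m) = 0.006458 > 0 → root in [0.929281, 0.949312]
Midpoint of [0.929281, 0.949312] = 0.939297

0.9393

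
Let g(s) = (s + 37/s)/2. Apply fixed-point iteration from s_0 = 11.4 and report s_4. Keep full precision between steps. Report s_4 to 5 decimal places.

6.08276

s_1 = g(11.400000) = 7.322807
s_2 = g(7.322807) = 6.187757
s_3 = g(6.187757) = 6.083653
s_4 = g(6.083653) = 6.082763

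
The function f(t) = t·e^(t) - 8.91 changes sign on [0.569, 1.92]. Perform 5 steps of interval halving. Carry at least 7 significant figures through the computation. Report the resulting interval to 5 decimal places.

[1.66669, 1.70891]

f(0.569000) = -7.904862, f(1.920000) = 4.186240 (opposite signs)
step 1: m = 1.244500, f(m) = -4.590093 < 0 → root in [1.244500, 1.920000]
step 2: m = 1.582250, f(m) = -1.210943 < 0 → root in [1.582250, 1.920000]
step 3: m = 1.751125, f(m) = 1.178372 > 0 → root in [1.582250, 1.751125]
step 4: m = 1.666688, f(m) = -0.085556 < 0 → root in [1.666688, 1.751125]
step 5: m = 1.708906, f(m) = 0.528148 > 0 → root in [1.666688, 1.708906]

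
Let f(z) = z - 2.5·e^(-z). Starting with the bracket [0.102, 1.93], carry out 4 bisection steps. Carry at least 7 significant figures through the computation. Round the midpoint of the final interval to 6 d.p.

0.958875

f(0.102000) = -2.155574, f(1.930000) = 1.567130 (opposite signs)
step 1: m = 1.016000, f(m) = 0.110899 > 0 → root in [0.102000, 1.016000]
step 2: m = 0.559000, f(m) = -0.870451 < 0 → root in [0.559000, 1.016000]
step 3: m = 0.787500, f(m) = -0.349952 < 0 → root in [0.787500, 1.016000]
step 4: m = 0.901750, f(m) = -0.112897 < 0 → root in [0.901750, 1.016000]
Midpoint of [0.901750, 1.016000] = 0.958875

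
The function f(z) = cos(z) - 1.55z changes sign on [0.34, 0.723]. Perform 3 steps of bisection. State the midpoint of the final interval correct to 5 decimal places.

f(0.340000) = 0.415755, f(0.723000) = -0.370826 (opposite signs)
step 1: m = 0.531500, f(m) = 0.038223 > 0 → root in [0.531500, 0.723000]
step 2: m = 0.627250, f(m) = -0.162593 < 0 → root in [0.531500, 0.627250]
step 3: m = 0.579375, f(m) = -0.061226 < 0 → root in [0.531500, 0.579375]
Midpoint of [0.531500, 0.579375] = 0.555438

0.55544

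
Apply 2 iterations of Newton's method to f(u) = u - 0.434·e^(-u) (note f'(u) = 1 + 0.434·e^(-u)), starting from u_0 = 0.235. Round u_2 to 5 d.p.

u_0 = 0.235000: f = -0.108108, f' = 1.343108 → u_1 = 0.235000 - (-0.108108)/(1.343108) = 0.315491
u_1 = 0.315491: f = -0.001082, f' = 1.316573 → u_2 = 0.315491 - (-0.001082)/(1.316573) = 0.316313

0.31631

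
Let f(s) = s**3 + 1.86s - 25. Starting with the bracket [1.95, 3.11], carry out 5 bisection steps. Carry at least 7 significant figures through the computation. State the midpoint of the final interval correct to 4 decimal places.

2.7294

f(1.950000) = -13.958125, f(3.110000) = 10.864831 (opposite signs)
step 1: m = 2.530000, f(m) = -4.099923 < 0 → root in [2.530000, 3.110000]
step 2: m = 2.820000, f(m) = 2.670968 > 0 → root in [2.530000, 2.820000]
step 3: m = 2.675000, f(m) = -0.883203 < 0 → root in [2.675000, 2.820000]
step 4: m = 2.747500, f(m) = 0.850558 > 0 → root in [2.675000, 2.747500]
step 5: m = 2.711250, f(m) = -0.027011 < 0 → root in [2.711250, 2.747500]
Midpoint of [2.711250, 2.747500] = 2.729375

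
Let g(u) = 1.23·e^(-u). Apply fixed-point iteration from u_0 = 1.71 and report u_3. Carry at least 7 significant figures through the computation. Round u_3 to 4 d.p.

u_1 = g(1.710000) = 0.222465
u_2 = g(0.222465) = 0.984668
u_3 = g(0.984668) = 0.459483

0.4595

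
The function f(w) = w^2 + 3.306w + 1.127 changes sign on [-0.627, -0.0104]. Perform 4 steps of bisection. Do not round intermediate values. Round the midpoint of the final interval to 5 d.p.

-0.37651

f(-0.627000) = -0.552733, f(-0.010400) = 1.092726 (opposite signs)
step 1: m = -0.318700, f(m) = 0.174947 > 0 → root in [-0.627000, -0.318700]
step 2: m = -0.472850, f(m) = -0.212655 < 0 → root in [-0.472850, -0.318700]
step 3: m = -0.395775, f(m) = -0.024794 < 0 → root in [-0.395775, -0.318700]
step 4: m = -0.357237, f(m) = 0.073591 > 0 → root in [-0.395775, -0.357237]
Midpoint of [-0.395775, -0.357237] = -0.376506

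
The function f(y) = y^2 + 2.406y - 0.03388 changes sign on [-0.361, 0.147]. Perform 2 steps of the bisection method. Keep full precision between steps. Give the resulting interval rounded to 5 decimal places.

f(-0.361000) = -0.772125, f(0.147000) = 0.341411 (opposite signs)
step 1: m = -0.107000, f(m) = -0.279873 < 0 → root in [-0.107000, 0.147000]
step 2: m = 0.020000, f(m) = 0.014640 > 0 → root in [-0.107000, 0.020000]

[-0.10700, 0.02000]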